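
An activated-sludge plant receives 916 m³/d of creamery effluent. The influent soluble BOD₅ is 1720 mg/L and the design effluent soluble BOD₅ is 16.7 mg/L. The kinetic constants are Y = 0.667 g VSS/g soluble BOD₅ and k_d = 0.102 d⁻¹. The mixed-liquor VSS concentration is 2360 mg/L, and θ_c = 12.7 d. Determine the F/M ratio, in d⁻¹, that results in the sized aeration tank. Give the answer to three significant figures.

Steady-state biomass mass balance: V·X·(1 + k_d·θ_c) = Y·Q·(S₀ − S)·θ_c, so V = 0.667 × 916 × (1720 − 16.7) × 12.7 / [2360 × (1 + 0.102 × 12.7)] = 1.32×10^7 / 5417 = 2440 m³.
Food-to-microorganism ratio F/M = Q S₀ / (V X) = 916 × 1720 / (2440 × 2360) = 0.2736 d⁻¹.

F/M ≈ 0.274 d⁻¹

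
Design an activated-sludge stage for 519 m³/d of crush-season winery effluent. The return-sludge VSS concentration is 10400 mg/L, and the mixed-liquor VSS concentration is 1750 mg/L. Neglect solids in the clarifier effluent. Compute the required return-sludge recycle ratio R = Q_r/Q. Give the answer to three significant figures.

Mass balance around the secondary clarifier (neglecting effluent solids): R = X / (X_r − X) = 1750 / (10400 − 1750) = 0.2023.

R ≈ 0.202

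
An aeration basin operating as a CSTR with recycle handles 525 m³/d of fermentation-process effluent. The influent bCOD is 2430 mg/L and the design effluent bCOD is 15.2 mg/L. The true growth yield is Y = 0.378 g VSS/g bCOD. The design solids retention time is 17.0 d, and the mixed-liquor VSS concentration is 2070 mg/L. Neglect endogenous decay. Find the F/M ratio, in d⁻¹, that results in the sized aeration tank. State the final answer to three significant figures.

Biomass mass balance (decay neglected): V·X = Y·Q·(S₀ − S)·θ_c, so V = 0.378 × 525 × (2430 − 15.2) × 17.0 / 2070 = 3936 m³.
Food-to-microorganism ratio F/M = Q S₀ / (V X) = 525 × 2430 / (3936 × 2070) = 0.1566 d⁻¹.

F/M ≈ 0.157 d⁻¹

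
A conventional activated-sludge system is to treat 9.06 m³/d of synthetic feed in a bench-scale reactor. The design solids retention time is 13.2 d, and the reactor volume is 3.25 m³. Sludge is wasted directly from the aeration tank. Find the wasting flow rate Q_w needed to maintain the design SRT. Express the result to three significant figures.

Wasting from the aeration tank: Q_w = V / θ_c = 3.250 / 13.2 = 0.2462 m³/d.

Q_w ≈ 0.246 m³/d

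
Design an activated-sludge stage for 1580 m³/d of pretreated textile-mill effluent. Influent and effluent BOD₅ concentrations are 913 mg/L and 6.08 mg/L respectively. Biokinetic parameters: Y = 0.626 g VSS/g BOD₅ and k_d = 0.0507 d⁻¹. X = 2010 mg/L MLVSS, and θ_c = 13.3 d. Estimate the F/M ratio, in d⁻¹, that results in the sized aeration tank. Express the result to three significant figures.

Steady-state biomass mass balance: V·X·(1 + k_d·θ_c) = Y·Q·(S₀ − S)·θ_c, so V = 0.626 × 1580 × (913 − 6.08) × 13.3 / [2010 × (1 + 0.0507 × 13.3)] = 1.19×10^7 / 3365 = 3545 m³.
F/M = Q·S₀ / (V·X) = 1580 × 913 / (3545 × 2010) = 0.2024 g BOD₅·(g VSS·d)⁻¹.

F/M ≈ 0.202 d⁻¹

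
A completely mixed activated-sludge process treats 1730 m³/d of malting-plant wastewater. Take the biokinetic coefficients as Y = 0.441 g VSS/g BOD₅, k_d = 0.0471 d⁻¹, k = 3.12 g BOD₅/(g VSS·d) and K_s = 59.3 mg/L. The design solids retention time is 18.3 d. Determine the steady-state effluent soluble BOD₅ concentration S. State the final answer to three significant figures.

S ≈ 4.74 mg/L

From the Monod/SRT balance for a CMAS, S = K_s·(1+k_d θ_c)/[θ_c·(Y k − k_d) − 1] = 59.3 × (1 + 0.0471 × 18.3) / [18.3 × (0.441 × 3.12 − 0.0471) − 1] = 110.4 / 23.32 = 4.735 mg/L.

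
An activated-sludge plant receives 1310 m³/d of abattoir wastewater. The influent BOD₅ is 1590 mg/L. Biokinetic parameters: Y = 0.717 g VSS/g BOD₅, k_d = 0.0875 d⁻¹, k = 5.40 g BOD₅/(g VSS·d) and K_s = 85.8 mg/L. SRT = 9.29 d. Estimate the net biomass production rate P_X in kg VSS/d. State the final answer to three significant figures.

P_X ≈ 821 kg VSS/d

For a completely mixed reactor with recycle the Lawrence–McCarty relation gives S = K_s·(1 + k_d·θ_c) / [θ_c·(Y·k − k_d) − 1] = 85.8 × (1 + 0.0875 × 9.29) / [9.29 × (0.717 × 5.40 − 0.0875) − 1] = 155.5 / 34.16 = 4.554 mg/L.
The observed yield is Y_obs = Y/(1 + k_d·θ_c) = 0.717 / (1 + 0.0875 × 9.29) = 0.717 / 1.813 = 0.3955 g VSS per g BOD₅ removed.
Q·(S₀ − S) = 1310 × (1590 − 4.55) × 10⁻³ = 2077 kg/d removed.
P_X = Y_obs · Q(S₀ − S) = 0.3955 × 2077 = 821.4 kg VSS/d.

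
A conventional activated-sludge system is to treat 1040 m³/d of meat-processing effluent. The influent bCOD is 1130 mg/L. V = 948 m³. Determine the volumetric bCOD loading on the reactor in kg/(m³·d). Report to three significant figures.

Volumetric loading L_v = Q·S₀ / V = 1040 × 1130 g/m³ / 948.0 m³ = 1240 g/(m³·d) = 1.240 kg bCOD/(m³·d).

L_v ≈ 1.24 kg bCOD/(m³·d)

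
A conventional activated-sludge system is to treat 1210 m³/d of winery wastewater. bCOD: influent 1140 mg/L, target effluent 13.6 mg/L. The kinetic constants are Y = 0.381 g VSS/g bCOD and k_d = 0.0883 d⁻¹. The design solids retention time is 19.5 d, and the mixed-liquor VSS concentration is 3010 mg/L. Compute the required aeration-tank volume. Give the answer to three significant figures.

From the SRT design equation V = Y Q (S₀−S) θ_c / [X (1 + k_d θ_c)] = 0.381 × 1210 × (1140 − 13.6) × 19.5 / [3010 × (1 + 0.0883 × 19.5)] = 1.01×10^7 / 8193 = 1236 m³.

V ≈ 1240 m³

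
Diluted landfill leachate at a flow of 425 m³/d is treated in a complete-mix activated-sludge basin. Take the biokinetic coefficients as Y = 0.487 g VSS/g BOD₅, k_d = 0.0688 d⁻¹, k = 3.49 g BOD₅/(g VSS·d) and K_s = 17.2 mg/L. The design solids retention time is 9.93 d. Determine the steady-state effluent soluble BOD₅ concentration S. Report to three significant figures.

Effluent substrate depends only on kinetics and SRT: S = K_s(1 + k_d θ_c) / [θ_c(Yk − k_d) − 1] = 17.2 × (1 + 0.0688 × 9.93) / [9.93 × (0.487 × 3.49 − 0.0688) − 1] = 28.95 / 15.19 = 1.905 mg/L.

S ≈ 1.91 mg/L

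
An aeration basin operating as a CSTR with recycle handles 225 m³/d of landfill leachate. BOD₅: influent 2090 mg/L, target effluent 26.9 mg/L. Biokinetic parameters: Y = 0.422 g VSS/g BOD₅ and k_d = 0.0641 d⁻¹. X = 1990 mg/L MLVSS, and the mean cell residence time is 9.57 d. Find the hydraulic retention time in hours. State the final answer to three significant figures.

Rearranging the biomass balance for a CMAS with decay, V = Y·Q·ΔS·θ_c / [X·(1+k_d θ_c)] = 0.422 × 225 × (2090 − 26.9) × 9.57 / [1990 × (1 + 0.0641 × 9.57)] = 1.87×10^6 / 3211 = 583.9 m³.
τ = V/Q = 583.9/225 = 2.595 d, or 62.28 h.

τ ≈ 62.3 h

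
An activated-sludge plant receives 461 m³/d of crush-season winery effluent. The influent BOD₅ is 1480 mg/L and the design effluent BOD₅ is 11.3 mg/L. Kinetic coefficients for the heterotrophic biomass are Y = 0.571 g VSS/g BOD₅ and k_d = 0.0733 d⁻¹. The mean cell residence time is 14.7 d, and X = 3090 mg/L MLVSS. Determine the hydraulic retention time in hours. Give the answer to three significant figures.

τ ≈ 46.1 h

Steady-state biomass mass balance: V·X·(1 + k_d·θ_c) = Y·Q·(S₀ − S)·θ_c, so V = 0.571 × 461 × (1480 − 11.3) × 14.7 / [3090 × (1 + 0.0733 × 14.7)] = 5.68×10^6 / 6420 = 885.3 m³.
τ = V/Q = 885.3/461 = 1.920 d, or 46.09 h.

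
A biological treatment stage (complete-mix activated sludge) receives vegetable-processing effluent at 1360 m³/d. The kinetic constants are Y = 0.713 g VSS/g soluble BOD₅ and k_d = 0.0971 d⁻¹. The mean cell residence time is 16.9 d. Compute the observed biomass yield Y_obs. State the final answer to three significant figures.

Correct the yield for decay: Y_obs = Y/(1 + k_d θ_c) = 0.713 / (1 + 0.0971 × 16.9) = 0.713 / 2.641 = 0.2700.

Y_obs ≈ 0.270 g VSS/g soluble BOD₅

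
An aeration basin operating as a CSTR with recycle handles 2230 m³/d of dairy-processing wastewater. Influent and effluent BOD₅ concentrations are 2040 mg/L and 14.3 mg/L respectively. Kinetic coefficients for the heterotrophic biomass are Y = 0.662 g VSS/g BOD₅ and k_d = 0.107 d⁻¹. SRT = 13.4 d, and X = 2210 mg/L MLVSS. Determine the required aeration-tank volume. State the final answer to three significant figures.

Steady-state biomass mass balance: V·X·(1 + k_d·θ_c) = Y·Q·(S₀ − S)·θ_c, so V = 0.662 × 2230 × (2040 − 14.3) × 13.4 / [2210 × (1 + 0.107 × 13.4)] = 4.01×10^7 / 5379 = 7450 m³.

V ≈ 7450 m³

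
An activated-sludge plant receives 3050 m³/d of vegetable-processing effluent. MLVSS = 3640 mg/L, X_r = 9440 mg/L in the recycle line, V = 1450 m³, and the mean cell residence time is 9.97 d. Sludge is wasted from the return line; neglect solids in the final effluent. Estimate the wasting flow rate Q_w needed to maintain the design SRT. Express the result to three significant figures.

Wasting from the return line (neglecting effluent solids): Q_w = V·X / (θ_c·X_r) = 1450 × 3640 / (9.97 × 9440) = 56.08 m³/d.

Q_w ≈ 56.1 m³/d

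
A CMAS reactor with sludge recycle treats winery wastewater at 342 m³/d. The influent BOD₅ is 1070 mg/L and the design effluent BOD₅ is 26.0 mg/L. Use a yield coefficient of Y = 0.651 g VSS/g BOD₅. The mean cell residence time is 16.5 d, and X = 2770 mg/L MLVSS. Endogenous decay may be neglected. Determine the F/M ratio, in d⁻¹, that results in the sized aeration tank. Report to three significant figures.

F/M ≈ 0.0954 d⁻¹

V·X = Y·Q·ΔS·θ_c gives V = 0.651 × 342 × (1070 − 26.0) × 16.5 / 2770 = 1385 m³.
F/M = applied load / biomass = Q·S₀/(V·X) = 342 × 1070 / (1385 × 2770) = 0.09542 d⁻¹.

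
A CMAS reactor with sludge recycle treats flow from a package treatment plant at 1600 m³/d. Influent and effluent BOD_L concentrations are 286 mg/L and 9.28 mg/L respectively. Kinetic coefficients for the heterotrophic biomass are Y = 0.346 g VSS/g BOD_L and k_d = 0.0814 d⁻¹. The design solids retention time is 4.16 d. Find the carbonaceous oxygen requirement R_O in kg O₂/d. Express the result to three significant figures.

R_O ≈ 280 kg O₂/d

Correct the yield for decay: Y_obs = Y/(1 + k_d θ_c) = 0.346 / (1 + 0.0814 × 4.16) = 0.346 / 1.339 = 0.2585.
Substrate removed = Q·(S₀ − S) = 1600 m³/d × (286 − 9.28) g/m³ = 4.43×10^5 g/d = 442.8 kg/d.
P_X = Y_obs·Q·(S₀ − S) = 0.2585 × 442.8 = 114.4 kg VSS/d.
Carbonaceous O₂ demand = substrate oxidised − cell-mass equivalent = 442.8 − 1.42 × 114.4 = 280.2 kg O₂/d.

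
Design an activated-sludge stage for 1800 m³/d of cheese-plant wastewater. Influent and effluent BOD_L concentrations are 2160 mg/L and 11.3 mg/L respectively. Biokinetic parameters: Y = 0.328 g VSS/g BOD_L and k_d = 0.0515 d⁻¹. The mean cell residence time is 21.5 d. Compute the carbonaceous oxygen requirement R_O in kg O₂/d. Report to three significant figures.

The observed yield is Y_obs = Y/(1 + k_d·θ_c) = 0.328 / (1 + 0.0515 × 21.5) = 0.328 / 2.107 = 0.1557 g VSS per g BOD_L removed.
Q·(S₀ − S) = 1800 × (2160 − 11.3) × 10⁻³ = 3868 kg/d removed.
P_X = Y_obs·Q·(S₀ − S) = 0.1557 × 3868 = 602.0 kg VSS/d.
R_O = Q·ΔS − 1.42 P_X = 3868 − 854.9 = 3013 kg O₂/d.

R_O ≈ 3010 kg O₂/d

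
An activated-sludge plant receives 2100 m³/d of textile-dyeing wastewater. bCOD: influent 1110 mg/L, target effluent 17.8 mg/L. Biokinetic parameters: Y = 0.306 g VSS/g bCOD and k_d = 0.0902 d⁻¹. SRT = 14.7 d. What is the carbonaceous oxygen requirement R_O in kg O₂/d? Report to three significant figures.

Y_obs = Y / (1 + k_d θ_c) = 0.306 / (1 + 0.0902 × 14.7) = 0.306 / 2.326 = 0.1316.
Substrate removed = Q·(S₀ − S) = 2100 m³/d × (1110 − 17.8) g/m³ = 2.29×10^6 g/d = 2294 kg/d.
P_X = Y_obs·Q·(S₀ − S) = 0.1316 × 2294 = 301.7 kg VSS/d.
Carbonaceous O₂ demand = substrate oxidised − cell-mass equivalent = 2294 − 1.42 × 301.7 = 1865 kg O₂/d.

R_O ≈ 1870 kg O₂/d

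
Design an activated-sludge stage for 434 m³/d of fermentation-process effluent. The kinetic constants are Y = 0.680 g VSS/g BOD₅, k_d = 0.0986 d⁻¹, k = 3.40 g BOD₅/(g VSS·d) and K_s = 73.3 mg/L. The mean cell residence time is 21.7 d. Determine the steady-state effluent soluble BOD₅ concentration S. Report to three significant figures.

S ≈ 4.89 mg/L

For a completely mixed reactor with recycle the Lawrence–McCarty relation gives S = K_s·(1 + k_d·θ_c) / [θ_c·(Y·k − k_d) − 1] = 73.3 × (1 + 0.0986 × 21.7) / [21.7 × (0.680 × 3.40 − 0.0986) − 1] = 230.1 / 47.03 = 4.893 mg/L.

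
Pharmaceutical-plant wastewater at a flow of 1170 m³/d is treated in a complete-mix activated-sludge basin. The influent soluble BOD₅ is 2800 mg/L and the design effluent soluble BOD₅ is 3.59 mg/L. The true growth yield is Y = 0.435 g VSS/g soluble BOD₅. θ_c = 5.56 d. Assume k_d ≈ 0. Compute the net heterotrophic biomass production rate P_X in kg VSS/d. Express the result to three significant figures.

No decay correction is needed, so Y_obs = Y = 0.435.
Mass of soluble BOD₅ removed per day: Q(S₀ − S) = 1170 × 2796 g/m³ = 3272 kg/d.
P_X = Y_obs · Q(S₀ − S) = 0.4350 × 3272 = 1423 kg VSS/d.

P_X ≈ 1420 kg VSS/d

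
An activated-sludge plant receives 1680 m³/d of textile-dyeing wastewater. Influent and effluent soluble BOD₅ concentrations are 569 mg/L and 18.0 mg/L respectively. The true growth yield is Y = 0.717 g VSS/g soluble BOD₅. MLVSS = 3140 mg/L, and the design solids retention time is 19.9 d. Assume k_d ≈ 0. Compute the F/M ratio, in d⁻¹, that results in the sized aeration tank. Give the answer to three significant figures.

V·X = Y·Q·ΔS·θ_c gives V = 0.717 × 1680 × (569 − 18.0) × 19.9 / 3140 = 4206 m³.
Food-to-microorganism ratio F/M = Q S₀ / (V X) = 1680 × 569 / (4206 × 3140) = 0.07237 d⁻¹.

F/M ≈ 0.0724 d⁻¹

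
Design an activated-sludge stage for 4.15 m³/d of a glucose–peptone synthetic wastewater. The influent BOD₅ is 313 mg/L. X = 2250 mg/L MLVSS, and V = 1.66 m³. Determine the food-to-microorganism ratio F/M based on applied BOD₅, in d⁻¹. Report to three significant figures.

F/M ≈ 0.348 d⁻¹

F/M = applied load / biomass = Q·S₀/(V·X) = 4.15 × 313 / (1.660 × 2250) = 0.3478 d⁻¹.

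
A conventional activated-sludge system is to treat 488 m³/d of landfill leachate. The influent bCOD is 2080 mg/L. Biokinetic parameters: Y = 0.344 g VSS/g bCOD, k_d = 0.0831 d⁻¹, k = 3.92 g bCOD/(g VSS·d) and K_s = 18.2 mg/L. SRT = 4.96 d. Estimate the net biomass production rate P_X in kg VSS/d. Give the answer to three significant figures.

From the Monod/SRT balance for a CMAS, S = K_s·(1+k_d θ_c)/[θ_c·(Y k − k_d) − 1] = 18.2 × (1 + 0.0831 × 4.96) / [4.96 × (0.344 × 3.92 − 0.0831) − 1] = 25.70 / 5.276 = 4.871 mg/L.
The observed yield is Y_obs = Y/(1 + k_d·θ_c) = 0.344 / (1 + 0.0831 × 4.96) = 0.344 / 1.412 = 0.2436 g VSS per g bCOD removed.
ΔS = 2080 − 4.87 = 2075 mg/L, so the substrate removal rate is 488 × 2075/1000 = 1013 kg bCOD/d.
Net biomass production P_X = Y_obs × Q·(S₀ − S) = 0.2436 × 1013 = 246.7 kg VSS/d.

P_X ≈ 247 kg VSS/d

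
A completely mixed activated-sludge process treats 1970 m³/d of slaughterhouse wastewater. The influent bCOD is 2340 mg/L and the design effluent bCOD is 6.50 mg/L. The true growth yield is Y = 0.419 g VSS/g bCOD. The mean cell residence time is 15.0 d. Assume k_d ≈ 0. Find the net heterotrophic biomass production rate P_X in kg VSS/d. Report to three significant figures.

With endogenous decay neglected, the observed yield equals the true yield: Y_obs = Y = 0.419 g VSS/g bCOD.
Q·(S₀ − S) = 1970 × (2340 − 6.50) × 10⁻³ = 4597 kg/d removed.
So the net sludge growth is P_X = 0.4190 × 4597 = 1926 kg VSS/d.

P_X ≈ 1930 kg VSS/d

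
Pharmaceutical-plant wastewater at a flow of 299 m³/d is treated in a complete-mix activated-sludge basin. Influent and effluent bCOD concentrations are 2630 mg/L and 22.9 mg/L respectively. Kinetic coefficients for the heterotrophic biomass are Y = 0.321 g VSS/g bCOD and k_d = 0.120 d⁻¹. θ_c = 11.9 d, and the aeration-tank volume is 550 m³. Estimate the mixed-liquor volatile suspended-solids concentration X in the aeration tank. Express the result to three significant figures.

X = Y·Q·ΔS·θ_c / [V·(1 + k_d θ_c)] = 0.321 × 299 × (2630 − 22.9) × 11.9 / [550 × (1 + 0.120 × 11.9)] = 2230 mg/L.

X ≈ 2230 mg/L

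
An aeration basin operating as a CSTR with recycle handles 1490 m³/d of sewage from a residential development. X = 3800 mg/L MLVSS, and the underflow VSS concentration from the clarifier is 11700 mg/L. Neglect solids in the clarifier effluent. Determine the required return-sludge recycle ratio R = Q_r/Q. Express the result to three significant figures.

R = Q_r/Q = X/(X_r − X) = 3800 / (11700 − 3800) = 0.4810.

R ≈ 0.481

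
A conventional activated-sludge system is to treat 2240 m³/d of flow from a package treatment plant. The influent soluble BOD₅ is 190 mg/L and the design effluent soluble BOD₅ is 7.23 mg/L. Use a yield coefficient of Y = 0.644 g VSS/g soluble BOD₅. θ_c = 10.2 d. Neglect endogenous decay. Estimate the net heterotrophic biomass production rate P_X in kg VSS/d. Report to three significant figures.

No decay correction is needed, so Y_obs = Y = 0.644.
ΔS = 190 − 7.23 = 182.8 mg/L, so the substrate removal rate is 2240 × 182.8/1000 = 409.4 kg soluble BOD₅/d.
So the net sludge growth is P_X = 0.6440 × 409.4 = 263.7 kg VSS/d.

P_X ≈ 264 kg VSS/d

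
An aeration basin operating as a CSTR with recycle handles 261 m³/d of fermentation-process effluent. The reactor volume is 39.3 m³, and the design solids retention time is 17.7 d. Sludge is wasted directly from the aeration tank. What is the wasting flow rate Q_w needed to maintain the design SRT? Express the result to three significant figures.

Q_w ≈ 2.22 m³/d

For wasting at MLVSS concentration, Q_w = V/θ_c = 39.30/17.7 = 2.220 m³/d.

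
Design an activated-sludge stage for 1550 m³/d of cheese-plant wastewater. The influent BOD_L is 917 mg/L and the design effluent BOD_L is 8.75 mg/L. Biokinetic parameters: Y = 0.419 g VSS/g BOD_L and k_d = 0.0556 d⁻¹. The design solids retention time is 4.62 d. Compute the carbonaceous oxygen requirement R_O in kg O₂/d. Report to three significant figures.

The observed yield is Y_obs = Y/(1 + k_d·θ_c) = 0.419 / (1 + 0.0556 × 4.62) = 0.419 / 1.257 = 0.3334 g VSS per g BOD_L removed.
Mass of BOD_L removed per day: Q(S₀ − S) = 1550 × 908.2 g/m³ = 1408 kg/d.
Biomass synthesised: P_X = Y_obs × 1408 = 469.3 kg VSS/d.
R_O = Q·ΔS − 1.42 P_X = 1408 − 666.4 = 741.4 kg O₂/d.

R_O ≈ 741 kg O₂/d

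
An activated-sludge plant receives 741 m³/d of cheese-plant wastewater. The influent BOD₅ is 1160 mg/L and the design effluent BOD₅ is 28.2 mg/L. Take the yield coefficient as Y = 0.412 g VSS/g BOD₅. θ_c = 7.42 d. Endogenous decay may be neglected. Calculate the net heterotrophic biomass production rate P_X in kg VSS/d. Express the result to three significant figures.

P_X ≈ 346 kg VSS/d

Since k_d ≈ 0, Y_obs = Y = 0.412 g VSS/g BOD₅.
ΔS = 1160 − 28.2 = 1132 mg/L, so the substrate removal rate is 741 × 1132/1000 = 838.7 kg BOD₅/d.
Biomass produced: P_X = Y_obs·Q·ΔS = 0.4120 × 838.7 ≈ 345.5 kg VSS/d.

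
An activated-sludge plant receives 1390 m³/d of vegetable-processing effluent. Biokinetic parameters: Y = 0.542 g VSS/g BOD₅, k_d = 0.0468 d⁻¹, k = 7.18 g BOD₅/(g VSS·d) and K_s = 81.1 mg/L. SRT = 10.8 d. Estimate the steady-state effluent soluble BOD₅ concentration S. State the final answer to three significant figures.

S ≈ 3.01 mg/L

From the Monod/SRT balance for a CMAS, S = K_s·(1+k_d θ_c)/[θ_c·(Y k − k_d) − 1] = 81.1 × (1 + 0.0468 × 10.8) / [10.8 × (0.542 × 7.18 − 0.0468) − 1] = 122.1 / 40.52 = 3.013 mg/L.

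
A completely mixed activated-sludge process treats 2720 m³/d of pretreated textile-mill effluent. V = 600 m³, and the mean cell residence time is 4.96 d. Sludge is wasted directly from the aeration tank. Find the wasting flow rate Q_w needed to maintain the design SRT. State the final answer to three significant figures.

Q_w ≈ 121 m³/d

For wasting at MLVSS concentration, Q_w = V/θ_c = 600.0/4.96 = 121.0 m³/d.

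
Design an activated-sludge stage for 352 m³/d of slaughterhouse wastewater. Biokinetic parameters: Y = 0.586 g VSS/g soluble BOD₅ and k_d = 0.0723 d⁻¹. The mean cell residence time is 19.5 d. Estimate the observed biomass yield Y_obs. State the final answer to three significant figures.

Y_obs ≈ 0.243 g VSS/g soluble BOD₅

Observed yield with endogenous decay: Y_obs = Y / (1 + k_d·θ_c) = 0.586 / (1 + 0.0723 × 19.5) = 0.586 / 2.410 = 0.2432 g VSS/g soluble BOD₅.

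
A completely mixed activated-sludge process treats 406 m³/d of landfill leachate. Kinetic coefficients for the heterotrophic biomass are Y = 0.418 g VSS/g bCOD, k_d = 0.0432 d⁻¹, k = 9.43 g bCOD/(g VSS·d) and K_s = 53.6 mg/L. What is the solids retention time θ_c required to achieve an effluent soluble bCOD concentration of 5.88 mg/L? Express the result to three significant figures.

θ_c ≈ 2.89 d

At the target effluent, Y k S/(K_s+S) = 0.418×9.43×5.88/59.48 = 0.3897 d⁻¹.
1/θ_c = 0.3897 − 0.0432 = 0.3465 d⁻¹, so θ_c = 2.886 d.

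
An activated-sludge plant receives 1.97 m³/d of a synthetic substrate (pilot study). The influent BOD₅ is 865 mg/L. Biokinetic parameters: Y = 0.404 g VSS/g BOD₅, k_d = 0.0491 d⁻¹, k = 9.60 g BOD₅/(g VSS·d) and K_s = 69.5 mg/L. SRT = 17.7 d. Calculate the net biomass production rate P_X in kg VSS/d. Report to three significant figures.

P_X ≈ 0.368 kg VSS/d

Effluent substrate depends only on kinetics and SRT: S = K_s(1 + k_d θ_c) / [θ_c(Yk − k_d) − 1] = 69.5 × (1 + 0.0491 × 17.7) / [17.7 × (0.404 × 9.60 − 0.0491) − 1] = 129.9 / 66.78 = 1.945 mg/L.
Correct the yield for decay: Y_obs = Y/(1 + k_d θ_c) = 0.404 / (1 + 0.0491 × 17.7) = 0.404 / 1.869 = 0.2162.
Mass of BOD₅ removed per day: Q(S₀ − S) = 1.97 × 863.0 g/m³ = 1.700 kg/d.
Biomass produced: P_X = Y_obs·Q·ΔS = 0.2162 × 1.700 ≈ 0.3675 kg VSS/d.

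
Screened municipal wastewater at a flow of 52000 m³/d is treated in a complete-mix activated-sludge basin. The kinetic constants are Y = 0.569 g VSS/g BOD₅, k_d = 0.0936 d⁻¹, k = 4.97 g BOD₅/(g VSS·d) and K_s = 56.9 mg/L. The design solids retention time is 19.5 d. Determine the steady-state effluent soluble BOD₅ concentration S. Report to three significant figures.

From the Monod/SRT balance for a CMAS, S = K_s·(1+k_d θ_c)/[θ_c·(Y k − k_d) − 1] = 56.9 × (1 + 0.0936 × 19.5) / [19.5 × (0.569 × 4.97 − 0.0936) − 1] = 160.8 / 52.32 = 3.073 mg/L.

S ≈ 3.07 mg/L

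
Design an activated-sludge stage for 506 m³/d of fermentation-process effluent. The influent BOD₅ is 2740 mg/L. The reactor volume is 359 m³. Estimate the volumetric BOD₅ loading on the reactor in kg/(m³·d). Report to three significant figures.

L_v = Q S₀ / V = 506 × 2740 × 10⁻³ / 359.0 = 3.862 kg/(m³·d).

L_v ≈ 3.86 kg BOD₅/(m³·d)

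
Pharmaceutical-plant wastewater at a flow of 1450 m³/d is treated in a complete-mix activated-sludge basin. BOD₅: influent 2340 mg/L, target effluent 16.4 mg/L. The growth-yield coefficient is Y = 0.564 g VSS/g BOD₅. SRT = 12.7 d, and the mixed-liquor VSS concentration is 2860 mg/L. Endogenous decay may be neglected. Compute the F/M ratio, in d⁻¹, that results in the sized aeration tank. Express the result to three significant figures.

Biomass mass balance (decay neglected): V·X = Y·Q·(S₀ − S)·θ_c, so V = 0.564 × 1450 × (2340 − 16.4) × 12.7 / 2860 = 8438 m³.
F/M = Q·S₀ / (V·X) = 1450 × 2340 / (8438 × 2860) = 0.1406 g BOD₅·(g VSS·d)⁻¹.

F/M ≈ 0.141 d⁻¹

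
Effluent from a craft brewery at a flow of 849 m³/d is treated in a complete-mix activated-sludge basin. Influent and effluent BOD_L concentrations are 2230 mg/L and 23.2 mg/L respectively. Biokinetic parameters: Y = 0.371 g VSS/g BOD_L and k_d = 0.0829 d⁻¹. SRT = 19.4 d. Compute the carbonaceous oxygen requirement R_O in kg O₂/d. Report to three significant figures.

R_O ≈ 1500 kg O₂/d

Y_obs = Y / (1 + k_d θ_c) = 0.371 / (1 + 0.0829 × 19.4) = 0.371 / 2.608 = 0.1422.
Mass of BOD_L removed per day: Q(S₀ − S) = 849 × 2207 g/m³ = 1874 kg/d.
P_X = Y_obs·Q·(S₀ − S) = 0.1422 × 1874 = 266.5 kg VSS/d.
Carbonaceous O₂ demand = substrate oxidised − cell-mass equivalent = 1874 − 1.42 × 266.5 = 1495 kg O₂/d.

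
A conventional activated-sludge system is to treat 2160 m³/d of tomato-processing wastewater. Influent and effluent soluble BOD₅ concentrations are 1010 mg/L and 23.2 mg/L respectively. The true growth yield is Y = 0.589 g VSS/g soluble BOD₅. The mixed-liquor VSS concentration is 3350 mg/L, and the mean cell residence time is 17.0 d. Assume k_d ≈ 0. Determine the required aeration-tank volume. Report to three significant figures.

V ≈ 6370 m³

With k_d = 0 the design equation reduces to V = Y Q (S₀−S) θ_c / X = 0.589 × 2160 × (1010 − 23.2) × 17.0 / 3350 = 6371 m³.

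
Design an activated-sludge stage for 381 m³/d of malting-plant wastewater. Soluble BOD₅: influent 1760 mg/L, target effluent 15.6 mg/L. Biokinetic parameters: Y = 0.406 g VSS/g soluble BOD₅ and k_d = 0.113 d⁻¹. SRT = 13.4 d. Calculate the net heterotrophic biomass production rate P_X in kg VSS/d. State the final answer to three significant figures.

Correct the yield for decay: Y_obs = Y/(1 + k_d θ_c) = 0.406 / (1 + 0.113 × 13.4) = 0.406 / 2.514 = 0.1615.
Substrate removed = Q·(S₀ − S) = 381 m³/d × (1760 − 15.6) g/m³ = 6.65×10^5 g/d = 664.6 kg/d.
So the net sludge growth is P_X = 0.1615 × 664.6 = 107.3 kg VSS/d.

P_X ≈ 107 kg VSS/d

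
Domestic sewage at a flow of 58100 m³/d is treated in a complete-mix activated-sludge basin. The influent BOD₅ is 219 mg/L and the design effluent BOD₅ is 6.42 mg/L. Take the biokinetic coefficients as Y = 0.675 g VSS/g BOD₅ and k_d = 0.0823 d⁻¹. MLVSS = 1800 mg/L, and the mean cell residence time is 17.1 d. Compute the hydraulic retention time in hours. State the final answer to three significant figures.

τ ≈ 13.6 h

Steady-state biomass mass balance: V·X·(1 + k_d·θ_c) = Y·Q·(S₀ − S)·θ_c, so V = 0.675 × 58100 × (219 − 6.42) × 17.1 / [1800 × (1 + 0.0823 × 17.1)] = 1.43×10^8 / 4333 = 32900 m³.
HRT = V/Q = 32900 m³ / 58100 m³·d⁻¹ = 0.5663 d × 24 = 13.59 h.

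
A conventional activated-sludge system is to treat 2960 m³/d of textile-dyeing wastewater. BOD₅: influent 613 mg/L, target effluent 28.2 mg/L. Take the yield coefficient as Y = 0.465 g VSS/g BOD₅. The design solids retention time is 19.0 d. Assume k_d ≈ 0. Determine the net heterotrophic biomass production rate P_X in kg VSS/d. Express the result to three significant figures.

P_X ≈ 805 kg VSS/d

With endogenous decay neglected, the observed yield equals the true yield: Y_obs = Y = 0.465 g VSS/g BOD₅.
Substrate removed = Q·(S₀ − S) = 2960 m³/d × (613 − 28.2) g/m³ = 1.73×10^6 g/d = 1731 kg/d.
So the net sludge growth is P_X = 0.4650 × 1731 = 804.9 kg VSS/d.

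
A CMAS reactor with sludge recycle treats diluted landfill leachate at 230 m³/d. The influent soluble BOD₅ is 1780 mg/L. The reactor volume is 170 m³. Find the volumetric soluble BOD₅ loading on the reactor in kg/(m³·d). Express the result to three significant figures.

L_v ≈ 2.41 kg soluble BOD₅/(m³·d)

Applied soluble BOD₅ load per unit volume = Q·S₀/V = (230 × 1780/1000)/170.0 = 2.408 kg soluble BOD₅·m⁻³·d⁻¹.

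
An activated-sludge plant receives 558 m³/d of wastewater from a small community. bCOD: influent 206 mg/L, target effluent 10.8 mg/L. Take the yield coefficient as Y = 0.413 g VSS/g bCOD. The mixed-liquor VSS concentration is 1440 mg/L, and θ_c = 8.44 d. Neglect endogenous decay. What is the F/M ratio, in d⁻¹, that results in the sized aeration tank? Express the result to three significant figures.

F/M ≈ 0.303 d⁻¹

With k_d = 0 the design equation reduces to V = Y Q (S₀−S) θ_c / X = 0.413 × 558 × (206 − 10.8) × 8.44 / 1440 = 263.7 m³.
F/M = applied load / biomass = Q·S₀/(V·X) = 558 × 206 / (263.7 × 1440) = 0.3028 d⁻¹.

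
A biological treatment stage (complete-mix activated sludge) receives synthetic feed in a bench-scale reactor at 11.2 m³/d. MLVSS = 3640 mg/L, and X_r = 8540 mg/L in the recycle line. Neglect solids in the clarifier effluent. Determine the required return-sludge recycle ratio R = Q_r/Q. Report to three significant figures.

R ≈ 0.743

R = Q_r/Q = X/(X_r − X) = 3640 / (8540 − 3640) = 0.7429.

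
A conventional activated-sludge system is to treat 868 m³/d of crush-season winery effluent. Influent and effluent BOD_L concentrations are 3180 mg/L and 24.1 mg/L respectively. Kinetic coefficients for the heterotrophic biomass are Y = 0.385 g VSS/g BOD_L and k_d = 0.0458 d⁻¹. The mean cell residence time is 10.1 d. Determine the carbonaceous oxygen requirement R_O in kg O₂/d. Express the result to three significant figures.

Y_obs = Y / (1 + k_d θ_c) = 0.385 / (1 + 0.0458 × 10.1) = 0.385 / 1.463 = 0.2632.
ΔS = 3180 − 24.1 = 3156 mg/L, so the substrate removal rate is 868 × 3156/1000 = 2739 kg BOD_L/d.
P_X = Y_obs·Q·(S₀ − S) = 0.2632 × 2739 = 721.1 kg VSS/d.
Carbonaceous O₂ demand = substrate oxidised − cell-mass equivalent = 2739 − 1.42 × 721.1 = 1715 kg O₂/d.

R_O ≈ 1720 kg O₂/d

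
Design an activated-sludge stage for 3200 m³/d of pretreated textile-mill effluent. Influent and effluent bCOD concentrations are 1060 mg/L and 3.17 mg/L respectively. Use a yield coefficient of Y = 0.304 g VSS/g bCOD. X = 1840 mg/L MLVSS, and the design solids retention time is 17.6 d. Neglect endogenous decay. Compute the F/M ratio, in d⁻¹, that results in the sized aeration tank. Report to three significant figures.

With k_d = 0 the design equation reduces to V = Y Q (S₀−S) θ_c / X = 0.304 × 3200 × (1060 − 3.17) × 17.6 / 1840 = 9834 m³.
F/M = Q·S₀ / (V·X) = 3200 × 1060 / (9834 × 1840) = 0.1875 g bCOD·(g VSS·d)⁻¹.

F/M ≈ 0.187 d⁻¹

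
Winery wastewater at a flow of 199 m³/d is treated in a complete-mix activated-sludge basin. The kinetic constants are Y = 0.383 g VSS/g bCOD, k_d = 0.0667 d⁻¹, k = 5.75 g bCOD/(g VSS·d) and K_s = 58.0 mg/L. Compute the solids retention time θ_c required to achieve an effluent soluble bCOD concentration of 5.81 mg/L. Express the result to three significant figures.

θ_c ≈ 7.47 d

From 1/θ_c = Y·k·S/(K_s + S) − k_d: Y·k·S/(K_s+S) = 0.383 × 5.75 × 5.81 / (58.0 + 5.81) = 0.2005 d⁻¹.
Then 1/θ_c = μ − k_d = 0.2005 − 0.0667 = 0.1338 d⁻¹, giving θ_c = 7.473 d.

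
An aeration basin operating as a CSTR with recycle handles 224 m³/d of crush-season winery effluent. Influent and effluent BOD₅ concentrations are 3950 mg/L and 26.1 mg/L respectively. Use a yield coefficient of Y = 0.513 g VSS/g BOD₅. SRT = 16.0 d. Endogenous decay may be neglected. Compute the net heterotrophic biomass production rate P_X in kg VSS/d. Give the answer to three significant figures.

P_X ≈ 451 kg VSS/d

No decay correction is needed, so Y_obs = Y = 0.513.
Substrate removed = Q·(S₀ − S) = 224 m³/d × (3950 − 26.1) g/m³ = 8.79×10^5 g/d = 879.0 kg/d.
Biomass produced: P_X = Y_obs·Q·ΔS = 0.5130 × 879.0 ≈ 450.9 kg VSS/d.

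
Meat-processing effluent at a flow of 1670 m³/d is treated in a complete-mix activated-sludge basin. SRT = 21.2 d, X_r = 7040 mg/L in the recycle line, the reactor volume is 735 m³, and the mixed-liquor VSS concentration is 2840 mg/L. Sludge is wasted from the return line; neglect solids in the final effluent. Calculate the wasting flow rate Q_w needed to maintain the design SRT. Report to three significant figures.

Q_w = (V·X)/(θ_c X_r) = 735.0 × 2840 / (21.2 × 7040) = 13.99 m³/d.

Q_w ≈ 14.0 m³/d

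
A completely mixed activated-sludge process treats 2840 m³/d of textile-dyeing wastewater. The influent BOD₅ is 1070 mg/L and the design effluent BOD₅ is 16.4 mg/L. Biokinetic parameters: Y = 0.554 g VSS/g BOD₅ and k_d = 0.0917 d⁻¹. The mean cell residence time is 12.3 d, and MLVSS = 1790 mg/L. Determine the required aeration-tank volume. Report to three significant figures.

V ≈ 5350 m³

Rearranging the biomass balance for a CMAS with decay, V = Y·Q·ΔS·θ_c / [X·(1+k_d θ_c)] = 0.554 × 2840 × (1070 − 16.4) × 12.3 / [1790 × (1 + 0.0917 × 12.3)] = 2.04×10^7 / 3809 = 5353 m³.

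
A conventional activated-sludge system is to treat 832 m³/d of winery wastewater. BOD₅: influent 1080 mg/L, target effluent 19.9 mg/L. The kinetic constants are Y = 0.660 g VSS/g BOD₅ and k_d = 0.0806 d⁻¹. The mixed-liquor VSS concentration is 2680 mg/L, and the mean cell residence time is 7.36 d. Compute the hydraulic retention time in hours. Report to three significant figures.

Steady-state biomass mass balance: V·X·(1 + k_d·θ_c) = Y·Q·(S₀ − S)·θ_c, so V = 0.660 × 832 × (1080 − 19.9) × 7.36 / [2680 × (1 + 0.0806 × 7.36)] = 4.28×10^6 / 4270 = 1003 m³.
Hydraulic retention time τ = V/Q = 1003 / 832 = 1.206 d = 28.94 h.

τ ≈ 28.9 h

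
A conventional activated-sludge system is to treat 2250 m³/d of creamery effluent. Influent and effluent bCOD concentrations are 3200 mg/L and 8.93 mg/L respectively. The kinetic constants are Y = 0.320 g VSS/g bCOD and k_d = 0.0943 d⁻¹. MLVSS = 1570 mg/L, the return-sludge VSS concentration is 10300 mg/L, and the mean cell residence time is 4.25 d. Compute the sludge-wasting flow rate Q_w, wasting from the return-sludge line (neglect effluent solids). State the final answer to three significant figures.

From the SRT design equation V = Y Q (S₀−S) θ_c / [X (1 + k_d θ_c)] = 0.320 × 2250 × (3200 − 8.93) × 4.25 / [1570 × (1 + 0.0943 × 4.25)] = 9.76×10^6 / 2199 = 4440 m³.
θ_c = V·X/(Q_w·X_r) when wasting from the recycle, so Q_w = V·X/(θ_c·X_r) = 4440 × 1570 / (4.25 × 10300) = 159.2 m³/d.

Q_w ≈ 159 m³/d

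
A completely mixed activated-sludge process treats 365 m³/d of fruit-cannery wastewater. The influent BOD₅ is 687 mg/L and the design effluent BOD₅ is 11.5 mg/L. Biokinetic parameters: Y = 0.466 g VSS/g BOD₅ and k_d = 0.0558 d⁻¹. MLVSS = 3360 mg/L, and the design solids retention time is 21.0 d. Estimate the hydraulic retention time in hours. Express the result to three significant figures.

τ ≈ 21.7 h

Steady-state biomass mass balance: V·X·(1 + k_d·θ_c) = Y·Q·(S₀ − S)·θ_c, so V = 0.466 × 365 × (687 − 11.5) × 21.0 / [3360 × (1 + 0.0558 × 21.0)] = 2.41×10^6 / 7297 = 330.6 m³.
Hydraulic retention time τ = V/Q = 330.6 / 365 = 0.9059 d = 21.74 h.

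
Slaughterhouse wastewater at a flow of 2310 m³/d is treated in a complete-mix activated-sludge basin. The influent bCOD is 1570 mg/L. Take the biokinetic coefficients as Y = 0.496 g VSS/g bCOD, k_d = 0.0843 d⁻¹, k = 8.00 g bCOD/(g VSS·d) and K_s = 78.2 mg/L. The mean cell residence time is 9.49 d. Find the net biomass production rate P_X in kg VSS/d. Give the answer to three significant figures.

P_X ≈ 997 kg VSS/d

Effluent substrate depends only on kinetics and SRT: S = K_s(1 + k_d θ_c) / [θ_c(Yk − k_d) − 1] = 78.2 × (1 + 0.0843 × 9.49) / [9.49 × (0.496 × 8.00 − 0.0843) − 1] = 140.8 / 35.86 = 3.926 mg/L.
Observed yield with endogenous decay: Y_obs = Y / (1 + k_d·θ_c) = 0.496 / (1 + 0.0843 × 9.49) = 0.496 / 1.800 = 0.2756 g VSS/g bCOD.
Mass of bCOD removed per day: Q(S₀ − S) = 2310 × 1566 g/m³ = 3618 kg/d.
So the net sludge growth is P_X = 0.2756 × 3618 = 996.9 kg VSS/d.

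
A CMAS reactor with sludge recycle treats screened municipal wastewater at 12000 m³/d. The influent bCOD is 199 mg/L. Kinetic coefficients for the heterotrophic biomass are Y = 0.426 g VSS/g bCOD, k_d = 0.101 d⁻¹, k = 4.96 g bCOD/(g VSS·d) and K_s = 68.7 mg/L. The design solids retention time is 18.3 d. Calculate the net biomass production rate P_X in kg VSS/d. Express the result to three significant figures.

P_X ≈ 347 kg VSS/d

For a completely mixed reactor with recycle the Lawrence–McCarty relation gives S = K_s·(1 + k_d·θ_c) / [θ_c·(Y·k − k_d) − 1] = 68.7 × (1 + 0.101 × 18.3) / [18.3 × (0.426 × 4.96 − 0.101) − 1] = 195.7 / 35.82 = 5.463 mg/L.
Y_obs = Y / (1 + k_d θ_c) = 0.426 / (1 + 0.101 × 18.3) = 0.426 / 2.848 = 0.1496.
Substrate removed = Q·(S₀ − S) = 12000 m³/d × (199 − 5.46) g/m³ = 2.32×10^6 g/d = 2322 kg/d.
So the net sludge growth is P_X = 0.1496 × 2322 = 347.4 kg VSS/d.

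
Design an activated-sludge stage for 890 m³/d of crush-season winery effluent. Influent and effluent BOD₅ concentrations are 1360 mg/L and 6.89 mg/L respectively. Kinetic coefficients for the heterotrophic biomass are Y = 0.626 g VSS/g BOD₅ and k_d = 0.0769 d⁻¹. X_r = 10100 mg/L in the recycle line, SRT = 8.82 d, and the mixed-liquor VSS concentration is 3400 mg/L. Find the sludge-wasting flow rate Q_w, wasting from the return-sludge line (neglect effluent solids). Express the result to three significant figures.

Rearranging the biomass balance for a CMAS with decay, V = Y·Q·ΔS·θ_c / [X·(1+k_d θ_c)] = 0.626 × 890 × (1360 − 6.89) × 8.82 / [3400 × (1 + 0.0769 × 8.82)] = 6.65×10^6 / 5706 = 1165 m³.
Q_w = (V·X)/(θ_c X_r) = 1165 × 3400 / (8.82 × 10100) = 44.48 m³/d.

Q_w ≈ 44.5 m³/d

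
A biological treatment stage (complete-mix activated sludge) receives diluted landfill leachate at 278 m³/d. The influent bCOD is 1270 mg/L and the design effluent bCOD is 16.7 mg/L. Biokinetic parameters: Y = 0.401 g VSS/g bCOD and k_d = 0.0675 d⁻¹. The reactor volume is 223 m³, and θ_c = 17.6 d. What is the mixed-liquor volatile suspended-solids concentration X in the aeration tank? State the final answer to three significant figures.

X ≈ 5040 mg/L

From V·X·(1 + k_d·θ_c) = Y·Q·(S₀ − S)·θ_c: X = 0.401 × 278 × (1270 − 16.7) × 17.6 / [223 × (1 + 0.0675 × 17.6)] = 5040 mg/L.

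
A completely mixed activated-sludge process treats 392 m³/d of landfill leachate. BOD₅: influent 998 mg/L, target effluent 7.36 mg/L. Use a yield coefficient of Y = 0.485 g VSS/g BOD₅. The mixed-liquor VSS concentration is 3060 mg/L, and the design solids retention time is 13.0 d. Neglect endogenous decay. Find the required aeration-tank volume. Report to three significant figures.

V·X = Y·Q·ΔS·θ_c gives V = 0.485 × 392 × (998 − 7.36) × 13.0 / 3060 = 800.1 m³.

V ≈ 800 m³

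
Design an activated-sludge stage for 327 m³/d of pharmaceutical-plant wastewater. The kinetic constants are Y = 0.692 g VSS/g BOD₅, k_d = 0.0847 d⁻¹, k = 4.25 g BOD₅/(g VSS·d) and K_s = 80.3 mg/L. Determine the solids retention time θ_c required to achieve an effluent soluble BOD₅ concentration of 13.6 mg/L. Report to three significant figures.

At the target effluent, Y k S/(K_s+S) = 0.692×4.25×13.6/93.90 = 0.4260 d⁻¹.
θ_c = 1/(μ − k_d) = 1/(0.4260 − 0.0847) = 1/0.3413 = 2.930 d.

θ_c ≈ 2.93 d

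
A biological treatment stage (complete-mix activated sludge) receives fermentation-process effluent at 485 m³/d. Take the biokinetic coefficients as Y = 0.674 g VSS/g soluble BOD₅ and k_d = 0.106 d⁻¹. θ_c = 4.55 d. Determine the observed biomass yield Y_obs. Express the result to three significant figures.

Observed yield with endogenous decay: Y_obs = Y / (1 + k_d·θ_c) = 0.674 / (1 + 0.106 × 4.55) = 0.674 / 1.482 = 0.4547 g VSS/g soluble BOD₅.

Y_obs ≈ 0.455 g VSS/g soluble BOD₅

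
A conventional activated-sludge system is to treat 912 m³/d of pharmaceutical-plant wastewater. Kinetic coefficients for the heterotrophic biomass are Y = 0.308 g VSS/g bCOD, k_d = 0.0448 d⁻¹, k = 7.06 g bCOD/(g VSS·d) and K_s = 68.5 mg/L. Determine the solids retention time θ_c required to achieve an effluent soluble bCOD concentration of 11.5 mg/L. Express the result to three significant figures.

Specific growth rate at S = 11.5 mg/L: μ = YkS/(K_s+S) = 0.308·7.06·11.5/(68.5+11.5) = 0.3126 d⁻¹.
Then 1/θ_c = μ − k_d = 0.3126 − 0.0448 = 0.2678 d⁻¹, giving θ_c = 3.734 d.

θ_c ≈ 3.73 d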